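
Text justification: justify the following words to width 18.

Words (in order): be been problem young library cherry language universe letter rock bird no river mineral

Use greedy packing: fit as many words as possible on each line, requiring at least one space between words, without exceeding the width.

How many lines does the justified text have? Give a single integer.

Answer: 6

Derivation:
Line 1: ['be', 'been', 'problem'] (min_width=15, slack=3)
Line 2: ['young', 'library'] (min_width=13, slack=5)
Line 3: ['cherry', 'language'] (min_width=15, slack=3)
Line 4: ['universe', 'letter'] (min_width=15, slack=3)
Line 5: ['rock', 'bird', 'no', 'river'] (min_width=18, slack=0)
Line 6: ['mineral'] (min_width=7, slack=11)
Total lines: 6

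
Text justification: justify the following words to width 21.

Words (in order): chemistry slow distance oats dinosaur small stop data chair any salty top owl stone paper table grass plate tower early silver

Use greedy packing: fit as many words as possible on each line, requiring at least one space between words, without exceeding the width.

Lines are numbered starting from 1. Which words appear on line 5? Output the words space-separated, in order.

Line 1: ['chemistry', 'slow'] (min_width=14, slack=7)
Line 2: ['distance', 'oats'] (min_width=13, slack=8)
Line 3: ['dinosaur', 'small', 'stop'] (min_width=19, slack=2)
Line 4: ['data', 'chair', 'any', 'salty'] (min_width=20, slack=1)
Line 5: ['top', 'owl', 'stone', 'paper'] (min_width=19, slack=2)
Line 6: ['table', 'grass', 'plate'] (min_width=17, slack=4)
Line 7: ['tower', 'early', 'silver'] (min_width=18, slack=3)

Answer: top owl stone paper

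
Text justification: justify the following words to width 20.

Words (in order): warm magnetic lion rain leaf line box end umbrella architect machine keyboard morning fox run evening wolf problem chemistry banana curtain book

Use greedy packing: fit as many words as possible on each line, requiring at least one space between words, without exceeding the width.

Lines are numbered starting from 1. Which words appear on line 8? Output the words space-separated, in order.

Answer: banana curtain book

Derivation:
Line 1: ['warm', 'magnetic', 'lion'] (min_width=18, slack=2)
Line 2: ['rain', 'leaf', 'line', 'box'] (min_width=18, slack=2)
Line 3: ['end', 'umbrella'] (min_width=12, slack=8)
Line 4: ['architect', 'machine'] (min_width=17, slack=3)
Line 5: ['keyboard', 'morning', 'fox'] (min_width=20, slack=0)
Line 6: ['run', 'evening', 'wolf'] (min_width=16, slack=4)
Line 7: ['problem', 'chemistry'] (min_width=17, slack=3)
Line 8: ['banana', 'curtain', 'book'] (min_width=19, slack=1)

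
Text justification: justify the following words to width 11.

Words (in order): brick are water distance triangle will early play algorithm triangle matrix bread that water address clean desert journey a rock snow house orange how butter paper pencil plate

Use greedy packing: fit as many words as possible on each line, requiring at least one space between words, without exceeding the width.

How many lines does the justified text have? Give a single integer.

Answer: 22

Derivation:
Line 1: ['brick', 'are'] (min_width=9, slack=2)
Line 2: ['water'] (min_width=5, slack=6)
Line 3: ['distance'] (min_width=8, slack=3)
Line 4: ['triangle'] (min_width=8, slack=3)
Line 5: ['will', 'early'] (min_width=10, slack=1)
Line 6: ['play'] (min_width=4, slack=7)
Line 7: ['algorithm'] (min_width=9, slack=2)
Line 8: ['triangle'] (min_width=8, slack=3)
Line 9: ['matrix'] (min_width=6, slack=5)
Line 10: ['bread', 'that'] (min_width=10, slack=1)
Line 11: ['water'] (min_width=5, slack=6)
Line 12: ['address'] (min_width=7, slack=4)
Line 13: ['clean'] (min_width=5, slack=6)
Line 14: ['desert'] (min_width=6, slack=5)
Line 15: ['journey', 'a'] (min_width=9, slack=2)
Line 16: ['rock', 'snow'] (min_width=9, slack=2)
Line 17: ['house'] (min_width=5, slack=6)
Line 18: ['orange', 'how'] (min_width=10, slack=1)
Line 19: ['butter'] (min_width=6, slack=5)
Line 20: ['paper'] (min_width=5, slack=6)
Line 21: ['pencil'] (min_width=6, slack=5)
Line 22: ['plate'] (min_width=5, slack=6)
Total lines: 22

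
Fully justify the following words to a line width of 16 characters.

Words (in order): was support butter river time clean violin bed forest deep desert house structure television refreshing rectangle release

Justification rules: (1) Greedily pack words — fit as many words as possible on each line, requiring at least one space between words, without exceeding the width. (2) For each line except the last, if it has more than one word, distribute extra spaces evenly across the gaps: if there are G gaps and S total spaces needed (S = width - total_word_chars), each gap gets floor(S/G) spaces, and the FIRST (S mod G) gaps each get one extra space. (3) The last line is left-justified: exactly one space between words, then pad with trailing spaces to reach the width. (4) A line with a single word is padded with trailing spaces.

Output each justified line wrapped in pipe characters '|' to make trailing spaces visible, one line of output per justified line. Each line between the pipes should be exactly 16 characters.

Answer: |was      support|
|butter     river|
|time       clean|
|violin       bed|
|forest      deep|
|desert     house|
|structure       |
|television      |
|refreshing      |
|rectangle       |
|release         |

Derivation:
Line 1: ['was', 'support'] (min_width=11, slack=5)
Line 2: ['butter', 'river'] (min_width=12, slack=4)
Line 3: ['time', 'clean'] (min_width=10, slack=6)
Line 4: ['violin', 'bed'] (min_width=10, slack=6)
Line 5: ['forest', 'deep'] (min_width=11, slack=5)
Line 6: ['desert', 'house'] (min_width=12, slack=4)
Line 7: ['structure'] (min_width=9, slack=7)
Line 8: ['television'] (min_width=10, slack=6)
Line 9: ['refreshing'] (min_width=10, slack=6)
Line 10: ['rectangle'] (min_width=9, slack=7)
Line 11: ['release'] (min_width=7, slack=9)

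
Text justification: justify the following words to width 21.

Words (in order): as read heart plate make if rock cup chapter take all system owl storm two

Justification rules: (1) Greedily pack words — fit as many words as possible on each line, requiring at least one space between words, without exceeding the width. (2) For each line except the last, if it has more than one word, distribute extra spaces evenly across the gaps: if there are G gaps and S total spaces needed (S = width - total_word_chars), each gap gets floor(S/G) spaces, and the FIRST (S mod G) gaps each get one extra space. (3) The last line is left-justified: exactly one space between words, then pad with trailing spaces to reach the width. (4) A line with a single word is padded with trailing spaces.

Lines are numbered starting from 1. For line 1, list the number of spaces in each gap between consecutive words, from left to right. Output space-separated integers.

Line 1: ['as', 'read', 'heart', 'plate'] (min_width=19, slack=2)
Line 2: ['make', 'if', 'rock', 'cup'] (min_width=16, slack=5)
Line 3: ['chapter', 'take', 'all'] (min_width=16, slack=5)
Line 4: ['system', 'owl', 'storm', 'two'] (min_width=20, slack=1)

Answer: 2 2 1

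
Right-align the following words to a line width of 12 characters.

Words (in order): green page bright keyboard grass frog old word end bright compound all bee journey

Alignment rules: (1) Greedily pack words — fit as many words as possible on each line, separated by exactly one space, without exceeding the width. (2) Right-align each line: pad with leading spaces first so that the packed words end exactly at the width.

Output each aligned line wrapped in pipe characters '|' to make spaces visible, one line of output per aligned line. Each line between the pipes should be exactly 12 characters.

Line 1: ['green', 'page'] (min_width=10, slack=2)
Line 2: ['bright'] (min_width=6, slack=6)
Line 3: ['keyboard'] (min_width=8, slack=4)
Line 4: ['grass', 'frog'] (min_width=10, slack=2)
Line 5: ['old', 'word', 'end'] (min_width=12, slack=0)
Line 6: ['bright'] (min_width=6, slack=6)
Line 7: ['compound', 'all'] (min_width=12, slack=0)
Line 8: ['bee', 'journey'] (min_width=11, slack=1)

Answer: |  green page|
|      bright|
|    keyboard|
|  grass frog|
|old word end|
|      bright|
|compound all|
| bee journey|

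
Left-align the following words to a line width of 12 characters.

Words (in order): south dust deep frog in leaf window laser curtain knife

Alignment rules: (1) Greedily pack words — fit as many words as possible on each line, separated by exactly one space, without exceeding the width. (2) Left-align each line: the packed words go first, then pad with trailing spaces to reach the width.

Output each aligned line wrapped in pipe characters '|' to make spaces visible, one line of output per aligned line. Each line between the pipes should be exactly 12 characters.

Answer: |south dust  |
|deep frog in|
|leaf window |
|laser       |
|curtain     |
|knife       |

Derivation:
Line 1: ['south', 'dust'] (min_width=10, slack=2)
Line 2: ['deep', 'frog', 'in'] (min_width=12, slack=0)
Line 3: ['leaf', 'window'] (min_width=11, slack=1)
Line 4: ['laser'] (min_width=5, slack=7)
Line 5: ['curtain'] (min_width=7, slack=5)
Line 6: ['knife'] (min_width=5, slack=7)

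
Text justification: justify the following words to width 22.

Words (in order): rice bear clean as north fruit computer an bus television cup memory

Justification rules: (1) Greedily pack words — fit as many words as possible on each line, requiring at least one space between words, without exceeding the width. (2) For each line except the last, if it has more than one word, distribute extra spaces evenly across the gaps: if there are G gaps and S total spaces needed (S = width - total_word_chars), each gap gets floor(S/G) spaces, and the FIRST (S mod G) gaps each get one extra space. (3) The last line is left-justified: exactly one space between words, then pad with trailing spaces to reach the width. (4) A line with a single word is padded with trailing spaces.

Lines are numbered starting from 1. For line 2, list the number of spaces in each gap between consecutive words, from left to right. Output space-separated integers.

Line 1: ['rice', 'bear', 'clean', 'as'] (min_width=18, slack=4)
Line 2: ['north', 'fruit', 'computer'] (min_width=20, slack=2)
Line 3: ['an', 'bus', 'television', 'cup'] (min_width=21, slack=1)
Line 4: ['memory'] (min_width=6, slack=16)

Answer: 2 2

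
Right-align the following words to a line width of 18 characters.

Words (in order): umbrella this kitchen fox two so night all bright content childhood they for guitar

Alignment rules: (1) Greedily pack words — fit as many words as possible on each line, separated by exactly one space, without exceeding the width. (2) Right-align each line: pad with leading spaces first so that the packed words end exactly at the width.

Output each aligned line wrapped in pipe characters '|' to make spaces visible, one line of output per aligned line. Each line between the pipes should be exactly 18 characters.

Answer: |     umbrella this|
|kitchen fox two so|
|  night all bright|
| content childhood|
|   they for guitar|

Derivation:
Line 1: ['umbrella', 'this'] (min_width=13, slack=5)
Line 2: ['kitchen', 'fox', 'two', 'so'] (min_width=18, slack=0)
Line 3: ['night', 'all', 'bright'] (min_width=16, slack=2)
Line 4: ['content', 'childhood'] (min_width=17, slack=1)
Line 5: ['they', 'for', 'guitar'] (min_width=15, slack=3)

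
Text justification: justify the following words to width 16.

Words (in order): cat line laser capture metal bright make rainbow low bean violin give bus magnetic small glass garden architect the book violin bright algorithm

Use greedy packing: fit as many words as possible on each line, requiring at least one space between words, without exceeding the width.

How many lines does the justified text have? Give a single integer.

Line 1: ['cat', 'line', 'laser'] (min_width=14, slack=2)
Line 2: ['capture', 'metal'] (min_width=13, slack=3)
Line 3: ['bright', 'make'] (min_width=11, slack=5)
Line 4: ['rainbow', 'low', 'bean'] (min_width=16, slack=0)
Line 5: ['violin', 'give', 'bus'] (min_width=15, slack=1)
Line 6: ['magnetic', 'small'] (min_width=14, slack=2)
Line 7: ['glass', 'garden'] (min_width=12, slack=4)
Line 8: ['architect', 'the'] (min_width=13, slack=3)
Line 9: ['book', 'violin'] (min_width=11, slack=5)
Line 10: ['bright', 'algorithm'] (min_width=16, slack=0)
Total lines: 10

Answer: 10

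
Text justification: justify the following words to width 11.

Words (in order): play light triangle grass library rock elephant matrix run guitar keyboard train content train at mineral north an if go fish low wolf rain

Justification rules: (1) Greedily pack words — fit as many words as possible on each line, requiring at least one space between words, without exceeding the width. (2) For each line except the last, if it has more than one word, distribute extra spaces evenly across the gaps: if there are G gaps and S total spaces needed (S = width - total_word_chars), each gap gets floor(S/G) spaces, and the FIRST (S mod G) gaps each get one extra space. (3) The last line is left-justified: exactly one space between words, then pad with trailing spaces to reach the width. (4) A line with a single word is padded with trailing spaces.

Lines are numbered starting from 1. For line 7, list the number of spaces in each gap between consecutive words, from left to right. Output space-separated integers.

Answer: 2

Derivation:
Line 1: ['play', 'light'] (min_width=10, slack=1)
Line 2: ['triangle'] (min_width=8, slack=3)
Line 3: ['grass'] (min_width=5, slack=6)
Line 4: ['library'] (min_width=7, slack=4)
Line 5: ['rock'] (min_width=4, slack=7)
Line 6: ['elephant'] (min_width=8, slack=3)
Line 7: ['matrix', 'run'] (min_width=10, slack=1)
Line 8: ['guitar'] (min_width=6, slack=5)
Line 9: ['keyboard'] (min_width=8, slack=3)
Line 10: ['train'] (min_width=5, slack=6)
Line 11: ['content'] (min_width=7, slack=4)
Line 12: ['train', 'at'] (min_width=8, slack=3)
Line 13: ['mineral'] (min_width=7, slack=4)
Line 14: ['north', 'an', 'if'] (min_width=11, slack=0)
Line 15: ['go', 'fish', 'low'] (min_width=11, slack=0)
Line 16: ['wolf', 'rain'] (min_width=9, slack=2)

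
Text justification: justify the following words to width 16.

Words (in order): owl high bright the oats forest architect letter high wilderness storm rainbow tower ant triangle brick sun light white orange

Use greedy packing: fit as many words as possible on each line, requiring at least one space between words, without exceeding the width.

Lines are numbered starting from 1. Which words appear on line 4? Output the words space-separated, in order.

Line 1: ['owl', 'high', 'bright'] (min_width=15, slack=1)
Line 2: ['the', 'oats', 'forest'] (min_width=15, slack=1)
Line 3: ['architect', 'letter'] (min_width=16, slack=0)
Line 4: ['high', 'wilderness'] (min_width=15, slack=1)
Line 5: ['storm', 'rainbow'] (min_width=13, slack=3)
Line 6: ['tower', 'ant'] (min_width=9, slack=7)
Line 7: ['triangle', 'brick'] (min_width=14, slack=2)
Line 8: ['sun', 'light', 'white'] (min_width=15, slack=1)
Line 9: ['orange'] (min_width=6, slack=10)

Answer: high wilderness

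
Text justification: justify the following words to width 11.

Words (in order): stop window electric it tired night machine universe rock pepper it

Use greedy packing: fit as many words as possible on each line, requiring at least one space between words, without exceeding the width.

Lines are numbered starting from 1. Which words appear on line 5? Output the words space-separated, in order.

Answer: universe

Derivation:
Line 1: ['stop', 'window'] (min_width=11, slack=0)
Line 2: ['electric', 'it'] (min_width=11, slack=0)
Line 3: ['tired', 'night'] (min_width=11, slack=0)
Line 4: ['machine'] (min_width=7, slack=4)
Line 5: ['universe'] (min_width=8, slack=3)
Line 6: ['rock', 'pepper'] (min_width=11, slack=0)
Line 7: ['it'] (min_width=2, slack=9)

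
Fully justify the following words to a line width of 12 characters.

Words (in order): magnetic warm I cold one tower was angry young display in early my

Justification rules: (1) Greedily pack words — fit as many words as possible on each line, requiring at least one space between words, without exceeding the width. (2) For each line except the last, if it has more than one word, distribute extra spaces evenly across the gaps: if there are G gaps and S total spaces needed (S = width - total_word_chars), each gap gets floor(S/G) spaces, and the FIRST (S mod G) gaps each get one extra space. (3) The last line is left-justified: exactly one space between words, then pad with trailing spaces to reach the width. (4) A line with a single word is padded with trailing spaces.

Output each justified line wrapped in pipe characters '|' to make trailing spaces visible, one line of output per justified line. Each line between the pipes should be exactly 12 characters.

Answer: |magnetic    |
|warm  I cold|
|one    tower|
|was    angry|
|young       |
|display   in|
|early my    |

Derivation:
Line 1: ['magnetic'] (min_width=8, slack=4)
Line 2: ['warm', 'I', 'cold'] (min_width=11, slack=1)
Line 3: ['one', 'tower'] (min_width=9, slack=3)
Line 4: ['was', 'angry'] (min_width=9, slack=3)
Line 5: ['young'] (min_width=5, slack=7)
Line 6: ['display', 'in'] (min_width=10, slack=2)
Line 7: ['early', 'my'] (min_width=8, slack=4)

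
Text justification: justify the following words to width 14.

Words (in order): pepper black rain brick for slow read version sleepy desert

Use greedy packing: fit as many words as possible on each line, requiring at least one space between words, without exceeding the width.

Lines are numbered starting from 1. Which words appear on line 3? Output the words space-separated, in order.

Answer: slow read

Derivation:
Line 1: ['pepper', 'black'] (min_width=12, slack=2)
Line 2: ['rain', 'brick', 'for'] (min_width=14, slack=0)
Line 3: ['slow', 'read'] (min_width=9, slack=5)
Line 4: ['version', 'sleepy'] (min_width=14, slack=0)
Line 5: ['desert'] (min_width=6, slack=8)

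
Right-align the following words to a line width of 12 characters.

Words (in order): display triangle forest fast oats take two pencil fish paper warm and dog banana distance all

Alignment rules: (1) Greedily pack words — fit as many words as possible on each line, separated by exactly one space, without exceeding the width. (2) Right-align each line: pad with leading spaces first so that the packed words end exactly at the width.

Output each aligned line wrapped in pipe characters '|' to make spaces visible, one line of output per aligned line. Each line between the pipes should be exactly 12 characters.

Line 1: ['display'] (min_width=7, slack=5)
Line 2: ['triangle'] (min_width=8, slack=4)
Line 3: ['forest', 'fast'] (min_width=11, slack=1)
Line 4: ['oats', 'take'] (min_width=9, slack=3)
Line 5: ['two', 'pencil'] (min_width=10, slack=2)
Line 6: ['fish', 'paper'] (min_width=10, slack=2)
Line 7: ['warm', 'and', 'dog'] (min_width=12, slack=0)
Line 8: ['banana'] (min_width=6, slack=6)
Line 9: ['distance', 'all'] (min_width=12, slack=0)

Answer: |     display|
|    triangle|
| forest fast|
|   oats take|
|  two pencil|
|  fish paper|
|warm and dog|
|      banana|
|distance all|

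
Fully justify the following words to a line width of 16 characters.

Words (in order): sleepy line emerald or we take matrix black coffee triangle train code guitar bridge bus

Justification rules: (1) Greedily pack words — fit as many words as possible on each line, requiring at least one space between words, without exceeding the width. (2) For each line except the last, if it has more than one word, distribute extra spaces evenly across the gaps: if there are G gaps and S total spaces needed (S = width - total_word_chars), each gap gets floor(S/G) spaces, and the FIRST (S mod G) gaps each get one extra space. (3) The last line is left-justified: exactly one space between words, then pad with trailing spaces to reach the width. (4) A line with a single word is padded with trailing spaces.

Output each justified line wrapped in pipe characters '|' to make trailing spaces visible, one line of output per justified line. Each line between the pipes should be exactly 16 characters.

Line 1: ['sleepy', 'line'] (min_width=11, slack=5)
Line 2: ['emerald', 'or', 'we'] (min_width=13, slack=3)
Line 3: ['take', 'matrix'] (min_width=11, slack=5)
Line 4: ['black', 'coffee'] (min_width=12, slack=4)
Line 5: ['triangle', 'train'] (min_width=14, slack=2)
Line 6: ['code', 'guitar'] (min_width=11, slack=5)
Line 7: ['bridge', 'bus'] (min_width=10, slack=6)

Answer: |sleepy      line|
|emerald   or  we|
|take      matrix|
|black     coffee|
|triangle   train|
|code      guitar|
|bridge bus      |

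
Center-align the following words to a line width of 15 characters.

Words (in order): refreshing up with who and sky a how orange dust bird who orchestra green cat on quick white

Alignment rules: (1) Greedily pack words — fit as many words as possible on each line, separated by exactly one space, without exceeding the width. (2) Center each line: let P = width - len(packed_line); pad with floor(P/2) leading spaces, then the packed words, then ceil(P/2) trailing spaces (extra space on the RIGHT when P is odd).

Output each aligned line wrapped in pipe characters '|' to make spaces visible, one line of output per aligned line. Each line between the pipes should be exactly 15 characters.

Answer: | refreshing up |
| with who and  |
|   sky a how   |
|  orange dust  |
|   bird who    |
|orchestra green|
| cat on quick  |
|     white     |

Derivation:
Line 1: ['refreshing', 'up'] (min_width=13, slack=2)
Line 2: ['with', 'who', 'and'] (min_width=12, slack=3)
Line 3: ['sky', 'a', 'how'] (min_width=9, slack=6)
Line 4: ['orange', 'dust'] (min_width=11, slack=4)
Line 5: ['bird', 'who'] (min_width=8, slack=7)
Line 6: ['orchestra', 'green'] (min_width=15, slack=0)
Line 7: ['cat', 'on', 'quick'] (min_width=12, slack=3)
Line 8: ['white'] (min_width=5, slack=10)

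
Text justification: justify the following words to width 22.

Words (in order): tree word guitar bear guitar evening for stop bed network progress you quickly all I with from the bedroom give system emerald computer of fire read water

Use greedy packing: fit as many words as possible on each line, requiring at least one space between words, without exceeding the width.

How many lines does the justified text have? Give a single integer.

Line 1: ['tree', 'word', 'guitar', 'bear'] (min_width=21, slack=1)
Line 2: ['guitar', 'evening', 'for'] (min_width=18, slack=4)
Line 3: ['stop', 'bed', 'network'] (min_width=16, slack=6)
Line 4: ['progress', 'you', 'quickly'] (min_width=20, slack=2)
Line 5: ['all', 'I', 'with', 'from', 'the'] (min_width=19, slack=3)
Line 6: ['bedroom', 'give', 'system'] (min_width=19, slack=3)
Line 7: ['emerald', 'computer', 'of'] (min_width=19, slack=3)
Line 8: ['fire', 'read', 'water'] (min_width=15, slack=7)
Total lines: 8

Answer: 8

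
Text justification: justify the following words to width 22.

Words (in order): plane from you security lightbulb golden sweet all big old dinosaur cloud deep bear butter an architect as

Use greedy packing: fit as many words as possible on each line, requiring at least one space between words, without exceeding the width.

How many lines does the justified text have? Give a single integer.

Line 1: ['plane', 'from', 'you'] (min_width=14, slack=8)
Line 2: ['security', 'lightbulb'] (min_width=18, slack=4)
Line 3: ['golden', 'sweet', 'all', 'big'] (min_width=20, slack=2)
Line 4: ['old', 'dinosaur', 'cloud'] (min_width=18, slack=4)
Line 5: ['deep', 'bear', 'butter', 'an'] (min_width=19, slack=3)
Line 6: ['architect', 'as'] (min_width=12, slack=10)
Total lines: 6

Answer: 6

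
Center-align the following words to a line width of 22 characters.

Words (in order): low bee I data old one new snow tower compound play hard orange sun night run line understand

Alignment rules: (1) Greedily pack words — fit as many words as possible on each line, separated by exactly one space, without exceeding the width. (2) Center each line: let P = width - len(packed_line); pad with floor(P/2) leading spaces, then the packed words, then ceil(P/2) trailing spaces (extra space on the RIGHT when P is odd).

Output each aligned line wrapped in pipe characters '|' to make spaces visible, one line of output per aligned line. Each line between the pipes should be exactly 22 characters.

Answer: |low bee I data old one|
|    new snow tower    |
|  compound play hard  |
| orange sun night run |
|   line understand    |

Derivation:
Line 1: ['low', 'bee', 'I', 'data', 'old', 'one'] (min_width=22, slack=0)
Line 2: ['new', 'snow', 'tower'] (min_width=14, slack=8)
Line 3: ['compound', 'play', 'hard'] (min_width=18, slack=4)
Line 4: ['orange', 'sun', 'night', 'run'] (min_width=20, slack=2)
Line 5: ['line', 'understand'] (min_width=15, slack=7)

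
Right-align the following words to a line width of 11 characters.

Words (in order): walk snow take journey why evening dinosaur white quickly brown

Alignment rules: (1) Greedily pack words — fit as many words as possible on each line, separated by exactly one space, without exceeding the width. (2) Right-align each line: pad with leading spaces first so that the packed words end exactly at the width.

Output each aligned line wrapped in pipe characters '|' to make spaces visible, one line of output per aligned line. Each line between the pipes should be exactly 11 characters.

Line 1: ['walk', 'snow'] (min_width=9, slack=2)
Line 2: ['take'] (min_width=4, slack=7)
Line 3: ['journey', 'why'] (min_width=11, slack=0)
Line 4: ['evening'] (min_width=7, slack=4)
Line 5: ['dinosaur'] (min_width=8, slack=3)
Line 6: ['white'] (min_width=5, slack=6)
Line 7: ['quickly'] (min_width=7, slack=4)
Line 8: ['brown'] (min_width=5, slack=6)

Answer: |  walk snow|
|       take|
|journey why|
|    evening|
|   dinosaur|
|      white|
|    quickly|
|      brown|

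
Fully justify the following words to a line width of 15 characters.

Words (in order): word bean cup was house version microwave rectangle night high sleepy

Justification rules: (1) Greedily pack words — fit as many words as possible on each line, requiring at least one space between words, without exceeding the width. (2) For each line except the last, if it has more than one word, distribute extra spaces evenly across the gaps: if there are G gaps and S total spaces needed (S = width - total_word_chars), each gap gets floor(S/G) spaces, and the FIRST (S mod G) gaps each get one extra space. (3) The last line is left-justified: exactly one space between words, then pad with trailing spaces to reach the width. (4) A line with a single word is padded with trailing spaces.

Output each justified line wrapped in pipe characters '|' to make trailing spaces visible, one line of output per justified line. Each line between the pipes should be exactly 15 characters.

Line 1: ['word', 'bean', 'cup'] (min_width=13, slack=2)
Line 2: ['was', 'house'] (min_width=9, slack=6)
Line 3: ['version'] (min_width=7, slack=8)
Line 4: ['microwave'] (min_width=9, slack=6)
Line 5: ['rectangle', 'night'] (min_width=15, slack=0)
Line 6: ['high', 'sleepy'] (min_width=11, slack=4)

Answer: |word  bean  cup|
|was       house|
|version        |
|microwave      |
|rectangle night|
|high sleepy    |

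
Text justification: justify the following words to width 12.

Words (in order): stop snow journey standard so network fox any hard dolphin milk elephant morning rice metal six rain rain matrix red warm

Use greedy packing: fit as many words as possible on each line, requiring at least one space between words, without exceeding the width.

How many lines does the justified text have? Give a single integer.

Answer: 12

Derivation:
Line 1: ['stop', 'snow'] (min_width=9, slack=3)
Line 2: ['journey'] (min_width=7, slack=5)
Line 3: ['standard', 'so'] (min_width=11, slack=1)
Line 4: ['network', 'fox'] (min_width=11, slack=1)
Line 5: ['any', 'hard'] (min_width=8, slack=4)
Line 6: ['dolphin', 'milk'] (min_width=12, slack=0)
Line 7: ['elephant'] (min_width=8, slack=4)
Line 8: ['morning', 'rice'] (min_width=12, slack=0)
Line 9: ['metal', 'six'] (min_width=9, slack=3)
Line 10: ['rain', 'rain'] (min_width=9, slack=3)
Line 11: ['matrix', 'red'] (min_width=10, slack=2)
Line 12: ['warm'] (min_width=4, slack=8)
Total lines: 12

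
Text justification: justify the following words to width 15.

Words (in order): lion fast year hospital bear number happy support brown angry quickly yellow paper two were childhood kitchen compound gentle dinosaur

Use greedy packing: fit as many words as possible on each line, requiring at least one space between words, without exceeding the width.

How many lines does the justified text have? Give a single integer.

Answer: 11

Derivation:
Line 1: ['lion', 'fast', 'year'] (min_width=14, slack=1)
Line 2: ['hospital', 'bear'] (min_width=13, slack=2)
Line 3: ['number', 'happy'] (min_width=12, slack=3)
Line 4: ['support', 'brown'] (min_width=13, slack=2)
Line 5: ['angry', 'quickly'] (min_width=13, slack=2)
Line 6: ['yellow', 'paper'] (min_width=12, slack=3)
Line 7: ['two', 'were'] (min_width=8, slack=7)
Line 8: ['childhood'] (min_width=9, slack=6)
Line 9: ['kitchen'] (min_width=7, slack=8)
Line 10: ['compound', 'gentle'] (min_width=15, slack=0)
Line 11: ['dinosaur'] (min_width=8, slack=7)
Total lines: 11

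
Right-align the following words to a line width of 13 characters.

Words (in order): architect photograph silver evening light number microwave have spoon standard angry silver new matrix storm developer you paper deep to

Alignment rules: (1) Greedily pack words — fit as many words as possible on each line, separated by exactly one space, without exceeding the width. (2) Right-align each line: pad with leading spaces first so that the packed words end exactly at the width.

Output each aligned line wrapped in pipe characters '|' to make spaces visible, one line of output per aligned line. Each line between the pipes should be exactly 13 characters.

Answer: |    architect|
|   photograph|
|       silver|
|evening light|
|       number|
|    microwave|
|   have spoon|
|     standard|
| angry silver|
|   new matrix|
|        storm|
|developer you|
|paper deep to|

Derivation:
Line 1: ['architect'] (min_width=9, slack=4)
Line 2: ['photograph'] (min_width=10, slack=3)
Line 3: ['silver'] (min_width=6, slack=7)
Line 4: ['evening', 'light'] (min_width=13, slack=0)
Line 5: ['number'] (min_width=6, slack=7)
Line 6: ['microwave'] (min_width=9, slack=4)
Line 7: ['have', 'spoon'] (min_width=10, slack=3)
Line 8: ['standard'] (min_width=8, slack=5)
Line 9: ['angry', 'silver'] (min_width=12, slack=1)
Line 10: ['new', 'matrix'] (min_width=10, slack=3)
Line 11: ['storm'] (min_width=5, slack=8)
Line 12: ['developer', 'you'] (min_width=13, slack=0)
Line 13: ['paper', 'deep', 'to'] (min_width=13, slack=0)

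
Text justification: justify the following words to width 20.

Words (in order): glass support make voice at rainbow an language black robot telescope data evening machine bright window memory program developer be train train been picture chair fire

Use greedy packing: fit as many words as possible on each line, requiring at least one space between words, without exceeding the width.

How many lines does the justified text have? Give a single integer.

Answer: 9

Derivation:
Line 1: ['glass', 'support', 'make'] (min_width=18, slack=2)
Line 2: ['voice', 'at', 'rainbow', 'an'] (min_width=19, slack=1)
Line 3: ['language', 'black', 'robot'] (min_width=20, slack=0)
Line 4: ['telescope', 'data'] (min_width=14, slack=6)
Line 5: ['evening', 'machine'] (min_width=15, slack=5)
Line 6: ['bright', 'window', 'memory'] (min_width=20, slack=0)
Line 7: ['program', 'developer', 'be'] (min_width=20, slack=0)
Line 8: ['train', 'train', 'been'] (min_width=16, slack=4)
Line 9: ['picture', 'chair', 'fire'] (min_width=18, slack=2)
Total lines: 9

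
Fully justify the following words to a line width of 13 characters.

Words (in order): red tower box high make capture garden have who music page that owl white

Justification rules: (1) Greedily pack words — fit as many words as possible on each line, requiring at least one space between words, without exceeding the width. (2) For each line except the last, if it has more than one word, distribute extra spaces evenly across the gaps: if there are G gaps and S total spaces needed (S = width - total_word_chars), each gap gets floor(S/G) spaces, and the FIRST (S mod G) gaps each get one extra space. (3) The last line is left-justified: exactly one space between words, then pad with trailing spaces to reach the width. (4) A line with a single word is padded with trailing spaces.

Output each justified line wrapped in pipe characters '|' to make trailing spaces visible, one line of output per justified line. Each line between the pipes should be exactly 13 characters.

Answer: |red tower box|
|high     make|
|capture      |
|garden   have|
|who     music|
|page that owl|
|white        |

Derivation:
Line 1: ['red', 'tower', 'box'] (min_width=13, slack=0)
Line 2: ['high', 'make'] (min_width=9, slack=4)
Line 3: ['capture'] (min_width=7, slack=6)
Line 4: ['garden', 'have'] (min_width=11, slack=2)
Line 5: ['who', 'music'] (min_width=9, slack=4)
Line 6: ['page', 'that', 'owl'] (min_width=13, slack=0)
Line 7: ['white'] (min_width=5, slack=8)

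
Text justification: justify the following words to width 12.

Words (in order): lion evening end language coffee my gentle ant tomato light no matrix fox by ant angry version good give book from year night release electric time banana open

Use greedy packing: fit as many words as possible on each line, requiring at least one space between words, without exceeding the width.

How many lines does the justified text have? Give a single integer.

Answer: 16

Derivation:
Line 1: ['lion', 'evening'] (min_width=12, slack=0)
Line 2: ['end', 'language'] (min_width=12, slack=0)
Line 3: ['coffee', 'my'] (min_width=9, slack=3)
Line 4: ['gentle', 'ant'] (min_width=10, slack=2)
Line 5: ['tomato', 'light'] (min_width=12, slack=0)
Line 6: ['no', 'matrix'] (min_width=9, slack=3)
Line 7: ['fox', 'by', 'ant'] (min_width=10, slack=2)
Line 8: ['angry'] (min_width=5, slack=7)
Line 9: ['version', 'good'] (min_width=12, slack=0)
Line 10: ['give', 'book'] (min_width=9, slack=3)
Line 11: ['from', 'year'] (min_width=9, slack=3)
Line 12: ['night'] (min_width=5, slack=7)
Line 13: ['release'] (min_width=7, slack=5)
Line 14: ['electric'] (min_width=8, slack=4)
Line 15: ['time', 'banana'] (min_width=11, slack=1)
Line 16: ['open'] (min_width=4, slack=8)
Total lines: 16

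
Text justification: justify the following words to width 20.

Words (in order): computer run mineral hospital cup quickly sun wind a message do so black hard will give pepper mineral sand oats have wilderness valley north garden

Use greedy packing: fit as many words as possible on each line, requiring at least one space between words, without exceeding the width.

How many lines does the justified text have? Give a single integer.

Line 1: ['computer', 'run', 'mineral'] (min_width=20, slack=0)
Line 2: ['hospital', 'cup', 'quickly'] (min_width=20, slack=0)
Line 3: ['sun', 'wind', 'a', 'message'] (min_width=18, slack=2)
Line 4: ['do', 'so', 'black', 'hard'] (min_width=16, slack=4)
Line 5: ['will', 'give', 'pepper'] (min_width=16, slack=4)
Line 6: ['mineral', 'sand', 'oats'] (min_width=17, slack=3)
Line 7: ['have', 'wilderness'] (min_width=15, slack=5)
Line 8: ['valley', 'north', 'garden'] (min_width=19, slack=1)
Total lines: 8

Answer: 8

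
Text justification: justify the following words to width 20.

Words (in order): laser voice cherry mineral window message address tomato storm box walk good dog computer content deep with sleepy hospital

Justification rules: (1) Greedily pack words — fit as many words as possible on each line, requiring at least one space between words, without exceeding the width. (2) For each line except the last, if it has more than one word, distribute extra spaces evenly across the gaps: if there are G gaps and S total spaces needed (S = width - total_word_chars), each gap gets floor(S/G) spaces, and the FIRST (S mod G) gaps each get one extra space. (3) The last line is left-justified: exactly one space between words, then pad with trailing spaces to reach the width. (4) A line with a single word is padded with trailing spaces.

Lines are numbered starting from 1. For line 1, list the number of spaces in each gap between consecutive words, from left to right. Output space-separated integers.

Line 1: ['laser', 'voice', 'cherry'] (min_width=18, slack=2)
Line 2: ['mineral', 'window'] (min_width=14, slack=6)
Line 3: ['message', 'address'] (min_width=15, slack=5)
Line 4: ['tomato', 'storm', 'box'] (min_width=16, slack=4)
Line 5: ['walk', 'good', 'dog'] (min_width=13, slack=7)
Line 6: ['computer', 'content'] (min_width=16, slack=4)
Line 7: ['deep', 'with', 'sleepy'] (min_width=16, slack=4)
Line 8: ['hospital'] (min_width=8, slack=12)

Answer: 2 2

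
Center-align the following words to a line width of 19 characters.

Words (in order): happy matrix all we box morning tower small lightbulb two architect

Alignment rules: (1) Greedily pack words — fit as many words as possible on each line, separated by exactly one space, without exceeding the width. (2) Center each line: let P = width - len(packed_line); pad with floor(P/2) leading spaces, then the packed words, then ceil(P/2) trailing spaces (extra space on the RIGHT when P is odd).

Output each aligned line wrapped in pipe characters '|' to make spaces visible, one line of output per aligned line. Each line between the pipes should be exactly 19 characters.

Answer: |happy matrix all we|
| box morning tower |
|small lightbulb two|
|     architect     |

Derivation:
Line 1: ['happy', 'matrix', 'all', 'we'] (min_width=19, slack=0)
Line 2: ['box', 'morning', 'tower'] (min_width=17, slack=2)
Line 3: ['small', 'lightbulb', 'two'] (min_width=19, slack=0)
Line 4: ['architect'] (min_width=9, slack=10)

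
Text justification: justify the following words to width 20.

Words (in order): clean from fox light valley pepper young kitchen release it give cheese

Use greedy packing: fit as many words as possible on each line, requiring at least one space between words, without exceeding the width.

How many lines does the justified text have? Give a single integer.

Line 1: ['clean', 'from', 'fox', 'light'] (min_width=20, slack=0)
Line 2: ['valley', 'pepper', 'young'] (min_width=19, slack=1)
Line 3: ['kitchen', 'release', 'it'] (min_width=18, slack=2)
Line 4: ['give', 'cheese'] (min_width=11, slack=9)
Total lines: 4

Answer: 4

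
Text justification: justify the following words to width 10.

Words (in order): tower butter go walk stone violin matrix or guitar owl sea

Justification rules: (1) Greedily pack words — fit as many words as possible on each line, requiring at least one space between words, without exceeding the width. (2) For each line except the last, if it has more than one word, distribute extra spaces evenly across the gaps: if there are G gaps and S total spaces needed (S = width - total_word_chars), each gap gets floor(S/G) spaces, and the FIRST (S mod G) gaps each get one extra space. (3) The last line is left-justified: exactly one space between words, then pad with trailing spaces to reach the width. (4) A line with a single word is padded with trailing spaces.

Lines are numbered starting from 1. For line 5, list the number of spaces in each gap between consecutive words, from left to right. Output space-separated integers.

Answer: 2

Derivation:
Line 1: ['tower'] (min_width=5, slack=5)
Line 2: ['butter', 'go'] (min_width=9, slack=1)
Line 3: ['walk', 'stone'] (min_width=10, slack=0)
Line 4: ['violin'] (min_width=6, slack=4)
Line 5: ['matrix', 'or'] (min_width=9, slack=1)
Line 6: ['guitar', 'owl'] (min_width=10, slack=0)
Line 7: ['sea'] (min_width=3, slack=7)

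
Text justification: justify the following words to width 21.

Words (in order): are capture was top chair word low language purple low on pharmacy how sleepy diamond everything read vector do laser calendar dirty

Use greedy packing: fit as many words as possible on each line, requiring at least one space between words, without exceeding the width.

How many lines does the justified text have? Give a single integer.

Line 1: ['are', 'capture', 'was', 'top'] (min_width=19, slack=2)
Line 2: ['chair', 'word', 'low'] (min_width=14, slack=7)
Line 3: ['language', 'purple', 'low'] (min_width=19, slack=2)
Line 4: ['on', 'pharmacy', 'how'] (min_width=15, slack=6)
Line 5: ['sleepy', 'diamond'] (min_width=14, slack=7)
Line 6: ['everything', 'read'] (min_width=15, slack=6)
Line 7: ['vector', 'do', 'laser'] (min_width=15, slack=6)
Line 8: ['calendar', 'dirty'] (min_width=14, slack=7)
Total lines: 8

Answer: 8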